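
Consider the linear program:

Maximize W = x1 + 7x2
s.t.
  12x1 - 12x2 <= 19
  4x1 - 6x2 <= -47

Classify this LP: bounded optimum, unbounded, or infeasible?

From the feasible point (113/4, 80/3), moving in the direction (12, 12) keeps every constraint satisfied while W increases without bound.

unbounded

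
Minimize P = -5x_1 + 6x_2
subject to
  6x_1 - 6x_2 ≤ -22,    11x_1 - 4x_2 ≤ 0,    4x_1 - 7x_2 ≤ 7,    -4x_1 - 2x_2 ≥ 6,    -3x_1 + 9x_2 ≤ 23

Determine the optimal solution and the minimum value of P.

x_1 = -98/9, x_2 = -65/9, minimum P = 100/9

Corner points and P = -5x_1 + 6x_2:
  (-98/9, -65/9) → P = 100/9
  (-20/9, 13/9) → P = 178/9
  (-50/21, 37/21) → P = 472/21
The feasible region is unbounded (it extends along (-7, -4), (-3, -1)), but P strictly increases along every unbounded feasible direction, so there is no improving ray and the minimum is attained at a vertex.

The optimum lies where 6x_1 - 6x_2 = -22 and 4x_1 - 7x_2 = 7.
Solving simultaneously gives x_1 = -98/9, x_2 = -65/9.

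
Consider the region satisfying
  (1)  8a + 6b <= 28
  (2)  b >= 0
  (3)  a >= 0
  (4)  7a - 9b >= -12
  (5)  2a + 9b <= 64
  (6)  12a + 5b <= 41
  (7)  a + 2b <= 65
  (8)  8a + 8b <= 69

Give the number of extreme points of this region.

Pairwise boundary intersections that survive every other constraint:
  (30/19, 146/57)
  (53/16, 1/4)
  (0, 0)
  (41/12, 0)
  (0, 4/3)

5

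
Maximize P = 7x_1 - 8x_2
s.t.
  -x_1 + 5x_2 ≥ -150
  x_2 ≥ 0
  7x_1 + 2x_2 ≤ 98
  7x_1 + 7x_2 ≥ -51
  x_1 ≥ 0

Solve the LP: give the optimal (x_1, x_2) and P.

Extreme points and P = 7x_1 - 8x_2:
  (14, 0) → P = 98
  (0, 0) → P = 0
  (0, 49) → P = -392

The binding constraints are x_2 = 0 and 7x_1 + 2x_2 = 98.
Solving simultaneously gives x_1 = 14, x_2 = 0.

x_1 = 14, x_2 = 0, maximum P = 98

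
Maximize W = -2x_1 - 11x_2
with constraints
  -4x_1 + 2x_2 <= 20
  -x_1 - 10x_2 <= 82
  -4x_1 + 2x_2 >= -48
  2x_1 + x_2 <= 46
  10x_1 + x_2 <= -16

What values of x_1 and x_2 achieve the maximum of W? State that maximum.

Corner points and W = -2x_1 - 11x_2:
  (-26/3, -22/3) → W = 98
  (-13/6, 17/3) → W = -58
  (-26/33, -268/33) → W = 1000/11

The optimum lies where -4x_1 + 2x_2 = 20 and -x_1 - 10x_2 = 82.
Solving simultaneously gives x_1 = -26/3, x_2 = -22/3.

x_1 = -26/3, x_2 = -22/3, maximum W = 98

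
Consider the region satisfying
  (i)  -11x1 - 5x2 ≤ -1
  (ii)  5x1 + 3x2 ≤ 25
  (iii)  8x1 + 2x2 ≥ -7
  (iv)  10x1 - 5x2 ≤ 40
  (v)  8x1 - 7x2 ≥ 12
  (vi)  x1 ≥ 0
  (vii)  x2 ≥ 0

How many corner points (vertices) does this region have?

The feasible vertices (each the meet of two boundaries and inside every other half-plane) are:
  (49/11, 10/11)
  (211/59, 140/59)
  (4, 0)
  (3/2, 0)

4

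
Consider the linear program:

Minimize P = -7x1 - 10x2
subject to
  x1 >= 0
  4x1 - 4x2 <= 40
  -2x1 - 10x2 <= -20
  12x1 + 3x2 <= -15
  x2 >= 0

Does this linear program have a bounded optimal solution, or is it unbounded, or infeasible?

infeasible

The boundaries x1 = 0 and -2x1 - 10x2 = -20 meet at (0, 2), but that point violates 12x1 + 3x2 ≤ -15. Every candidate vertex is excluded by some other constraint, so the feasible region is empty.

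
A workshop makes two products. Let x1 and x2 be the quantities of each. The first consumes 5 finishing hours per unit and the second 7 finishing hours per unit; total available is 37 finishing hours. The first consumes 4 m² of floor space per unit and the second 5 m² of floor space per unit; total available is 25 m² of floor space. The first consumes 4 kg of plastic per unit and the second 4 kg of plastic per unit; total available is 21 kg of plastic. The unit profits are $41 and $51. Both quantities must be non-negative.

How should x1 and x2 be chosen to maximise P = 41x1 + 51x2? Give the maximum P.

Vertices and P = 41x1 + 51x2:
  (0, 0) → P = 0
  (0, 5) → P = 255
  (21/4, 0) → P = 861/4
  (5/4, 4) → P = 1021/4

At the optimal vertex, 4x1 + 5x2 = 25 and 4x1 + 4x2 = 21.
Solving simultaneously gives x1 = 5/4, x2 = 4.

x1 = 5/4, x2 = 4, maximum P = 1021/4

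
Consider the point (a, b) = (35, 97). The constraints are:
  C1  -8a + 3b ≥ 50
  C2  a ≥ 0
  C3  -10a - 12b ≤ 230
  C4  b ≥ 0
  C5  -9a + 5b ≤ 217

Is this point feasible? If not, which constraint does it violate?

not feasible — violates C1

Constraint C1: -8a + 3b = 11, which is not ≥ 50. All other constraints are satisfied.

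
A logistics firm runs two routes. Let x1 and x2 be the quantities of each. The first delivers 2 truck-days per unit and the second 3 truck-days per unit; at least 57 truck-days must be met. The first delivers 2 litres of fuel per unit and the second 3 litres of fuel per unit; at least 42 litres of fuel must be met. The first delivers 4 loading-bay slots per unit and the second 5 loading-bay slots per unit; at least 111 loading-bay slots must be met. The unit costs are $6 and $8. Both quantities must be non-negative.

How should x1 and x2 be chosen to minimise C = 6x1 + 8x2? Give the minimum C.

Corner points and C = 6x1 + 8x2:
  (0, 111/5) → C = 888/5
  (57/2, 0) → C = 171
  (24, 3) → C = 168
The feasible region is unbounded (it extends along (0, 1), (1, 0)), but C strictly increases along every unbounded feasible direction, so there is no improving ray and the minimum is attained at a vertex.

x1 = 24, x2 = 3, minimum C = 168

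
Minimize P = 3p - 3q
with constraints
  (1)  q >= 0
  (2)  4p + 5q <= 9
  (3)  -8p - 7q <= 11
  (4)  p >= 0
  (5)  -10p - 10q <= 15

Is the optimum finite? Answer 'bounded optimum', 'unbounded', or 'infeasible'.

Corner points and P = 3p - 3q:
  (9/4, 0) → P = 27/4
  (0, 0) → P = 0
  (0, 9/5) → P = -27/5
The feasible region has finitely many vertices and no improving ray; the minimum is -27/5 at (0, 9/5).

bounded optimum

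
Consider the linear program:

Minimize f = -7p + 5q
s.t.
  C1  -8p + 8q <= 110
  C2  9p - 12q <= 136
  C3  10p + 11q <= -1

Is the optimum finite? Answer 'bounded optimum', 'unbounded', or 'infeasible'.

bounded optimum

Corner points and f = -7p + 5q:
  (-301/3, -1039/12) → f = 3233/12
  (-29/4, 13/2) → f = 333/4
  (1484/219, -1369/219) → f = -17233/219
The feasible region has finitely many vertices and no improving ray; the minimum is -17233/219 at (1484/219, -1369/219).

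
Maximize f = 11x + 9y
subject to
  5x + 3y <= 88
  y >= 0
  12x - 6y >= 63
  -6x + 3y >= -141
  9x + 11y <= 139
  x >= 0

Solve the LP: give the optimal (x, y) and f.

Corner points and f = 11x + 9y:
  (21/4, 0) → f = 231/4
  (139/9, 0) → f = 1529/9
  (509/62, 367/62) → f = 4451/31

x = 139/9, y = 0, maximum f = 1529/9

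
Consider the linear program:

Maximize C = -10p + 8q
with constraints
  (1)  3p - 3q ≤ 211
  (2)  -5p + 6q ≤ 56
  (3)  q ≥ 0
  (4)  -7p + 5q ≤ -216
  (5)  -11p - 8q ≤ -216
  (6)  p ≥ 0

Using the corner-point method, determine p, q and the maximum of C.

Feasible corners and C = -10p + 8q:
  (478, 1223/3) → C = -4556/3
  (211/3, 0) → C = -2110/3
  (1576/17, 1472/17) → C = -3984/17
  (216/7, 0) → C = -2160/7

At the optimal vertex, -5p + 6q = 56 and -7p + 5q = -216.
Solving simultaneously gives p = 1576/17, q = 1472/17.

p = 1576/17, q = 1472/17, maximum C = -3984/17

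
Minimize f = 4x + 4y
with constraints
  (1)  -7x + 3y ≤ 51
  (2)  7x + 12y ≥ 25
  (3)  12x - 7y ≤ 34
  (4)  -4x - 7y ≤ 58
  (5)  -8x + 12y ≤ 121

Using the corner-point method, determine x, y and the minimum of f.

x = -179/35, y = 76/15, minimum f = -4/21

Vertices and f = 4x + 4y:
  (-179/35, 76/15) → f = -4/21
  (-83/20, 439/60) → f = 38/3
  (583/193, 62/193) → f = 2580/193
  (1255/88, 431/22) → f = 2979/22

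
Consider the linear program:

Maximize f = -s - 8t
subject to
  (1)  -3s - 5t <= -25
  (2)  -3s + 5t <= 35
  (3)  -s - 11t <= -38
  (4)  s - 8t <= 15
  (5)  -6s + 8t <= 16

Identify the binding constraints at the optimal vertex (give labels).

Vertices and f = -s - 8t:
  (85/28, 89/28) → f = -797/28
  (20/9, 11/3) → f = -284/9
  (100/3, 27) → f = -748/3
  (469/19, 23/19) → f = -653/19
The feasible region is unbounded (it extends along (8, 1), (5, 3)), but f strictly decreases along every unbounded feasible direction, so there is no improving ray and the maximum is attained at a vertex.

The maximum is at (85/28, 89/28). Substituting into each constraint, equality holds for (1) and (3); the remaining constraints have slack.

(1) and (3)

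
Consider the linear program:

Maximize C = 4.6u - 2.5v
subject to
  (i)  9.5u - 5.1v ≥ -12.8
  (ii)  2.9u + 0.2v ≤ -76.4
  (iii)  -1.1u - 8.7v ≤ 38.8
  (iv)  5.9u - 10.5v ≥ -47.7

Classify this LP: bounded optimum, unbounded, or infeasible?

The boundaries 9.5u - 5.1v = -12.8 and 2.9u + 0.2v = -76.4 meet at (-39220/1669, -68868/1669), but that point violates -1.1u - 8.7v ≤ 38.8. Every candidate vertex is excluded by some other constraint, so the feasible region is empty.

infeasible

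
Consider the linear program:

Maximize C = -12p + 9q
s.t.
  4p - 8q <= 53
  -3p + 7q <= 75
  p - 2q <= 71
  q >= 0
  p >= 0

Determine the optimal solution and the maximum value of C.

p = 0, q = 75/7, maximum C = 675/7

Corner points and C = -12p + 9q:
  (971/4, 459/4) → C = -7521/4
  (53/4, 0) → C = -159
  (0, 75/7) → C = 675/7
  (0, 0) → C = 0

The binding constraints are -3p + 7q = 75 and p = 0.
Solving simultaneously gives p = 0, q = 75/7.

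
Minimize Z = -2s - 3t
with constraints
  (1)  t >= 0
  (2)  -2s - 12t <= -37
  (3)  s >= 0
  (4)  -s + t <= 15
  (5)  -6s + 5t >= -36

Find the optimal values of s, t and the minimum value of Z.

Feasible corners and Z = -2s - 3t:
  (0, 37/12) → Z = -37/4
  (617/82, 75/41) → Z = -842/41
  (0, 15) → Z = -45
  (111, 126) → Z = -600

The optimum lies where -s + t = 15 and -6s + 5t = -36.
Solving simultaneously gives s = 111, t = 126.

s = 111, t = 126, minimum Z = -600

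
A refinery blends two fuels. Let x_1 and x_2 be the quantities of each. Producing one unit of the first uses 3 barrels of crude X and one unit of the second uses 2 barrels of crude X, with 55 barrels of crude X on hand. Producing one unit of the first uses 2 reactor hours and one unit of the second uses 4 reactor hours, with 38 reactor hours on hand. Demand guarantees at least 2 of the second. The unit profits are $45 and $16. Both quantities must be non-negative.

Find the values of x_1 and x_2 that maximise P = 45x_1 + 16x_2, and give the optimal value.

x_1 = 15, x_2 = 2, maximum P = 707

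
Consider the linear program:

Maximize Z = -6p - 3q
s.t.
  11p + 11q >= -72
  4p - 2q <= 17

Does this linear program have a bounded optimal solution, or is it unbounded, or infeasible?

unbounded

From the feasible point (43/66, -475/66), moving in the direction (-11, 11) keeps every constraint satisfied while Z increases without bound.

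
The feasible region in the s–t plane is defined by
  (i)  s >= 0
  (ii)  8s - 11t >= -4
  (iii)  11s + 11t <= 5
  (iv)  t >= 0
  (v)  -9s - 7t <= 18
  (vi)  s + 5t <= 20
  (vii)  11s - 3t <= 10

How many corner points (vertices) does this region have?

4

Of the 21 pairwise boundary intersections, those satisfying every inequality are:
  (0, 4/11)
  (0, 0)
  (1/19, 84/209)
  (5/11, 0)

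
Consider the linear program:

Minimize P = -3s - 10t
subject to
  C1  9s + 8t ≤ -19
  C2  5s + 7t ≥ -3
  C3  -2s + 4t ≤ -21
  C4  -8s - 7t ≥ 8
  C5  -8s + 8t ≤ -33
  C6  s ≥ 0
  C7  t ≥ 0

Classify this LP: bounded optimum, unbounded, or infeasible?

infeasible

The boundaries s = 0 and t = 0 meet at (0, 0), but that point violates 9s + 8t ≤ -19. Every candidate vertex is excluded by some other constraint, so the feasible region is empty.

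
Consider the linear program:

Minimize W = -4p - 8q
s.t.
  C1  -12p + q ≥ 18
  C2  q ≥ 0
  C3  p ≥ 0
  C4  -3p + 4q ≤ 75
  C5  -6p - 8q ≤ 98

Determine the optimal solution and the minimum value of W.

p = 1/15, q = 94/5, minimum W = -452/3

Feasible corners and W = -4p - 8q:
  (0, 18) → W = -144
  (1/15, 94/5) → W = -452/3
  (0, 75/4) → W = -150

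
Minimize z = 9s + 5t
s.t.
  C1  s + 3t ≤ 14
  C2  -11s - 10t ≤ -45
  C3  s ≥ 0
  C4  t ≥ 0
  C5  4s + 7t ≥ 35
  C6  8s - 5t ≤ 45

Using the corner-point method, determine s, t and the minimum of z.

Corner points and z = 9s + 5t:
  (7/5, 21/5) → z = 168/5
  (205/29, 67/29) → z = 2180/29
  (245/38, 25/19) → z = 2455/38

The optimum lies where s + 3t = 14 and 4s + 7t = 35.
Solving simultaneously gives s = 7/5, t = 21/5.

s = 7/5, t = 21/5, minimum z = 168/5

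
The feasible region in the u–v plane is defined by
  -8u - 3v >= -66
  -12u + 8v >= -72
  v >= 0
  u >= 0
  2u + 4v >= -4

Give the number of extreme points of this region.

Intersecting each pair of boundary lines and keeping only the points that satisfy every inequality leaves:
  (186/25, 54/25)
  (0, 22)
  (6, 0)
  (0, 0)

4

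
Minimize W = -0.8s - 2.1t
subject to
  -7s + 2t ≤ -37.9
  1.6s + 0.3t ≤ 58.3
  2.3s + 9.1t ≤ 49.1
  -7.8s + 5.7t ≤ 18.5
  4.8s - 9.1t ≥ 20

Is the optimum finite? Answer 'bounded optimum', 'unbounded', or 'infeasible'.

Corner points and W = -0.8s - 2.1t:
  (30489/5410, 2096/2705) → W = -82986/13525
  (51580/1387, -5553/1387) → W = -296027/13870
  (691/71, 18968/6461) → W = -64384/4615
The feasible region has finitely many vertices and no improving ray; the minimum is -296027/13870 at (51580/1387, -5553/1387).

bounded optimum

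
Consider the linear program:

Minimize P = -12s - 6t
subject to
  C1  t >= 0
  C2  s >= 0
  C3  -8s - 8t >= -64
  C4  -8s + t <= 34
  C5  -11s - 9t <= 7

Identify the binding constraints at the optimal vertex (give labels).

Corner points and P = -12s - 6t:
  (0, 0) → P = 0
  (8, 0) → P = -96
  (0, 8) → P = -48

The minimum is at (8, 0). Substituting into each constraint, equality holds for C1 and C3; the remaining constraints have slack.

C1 and C3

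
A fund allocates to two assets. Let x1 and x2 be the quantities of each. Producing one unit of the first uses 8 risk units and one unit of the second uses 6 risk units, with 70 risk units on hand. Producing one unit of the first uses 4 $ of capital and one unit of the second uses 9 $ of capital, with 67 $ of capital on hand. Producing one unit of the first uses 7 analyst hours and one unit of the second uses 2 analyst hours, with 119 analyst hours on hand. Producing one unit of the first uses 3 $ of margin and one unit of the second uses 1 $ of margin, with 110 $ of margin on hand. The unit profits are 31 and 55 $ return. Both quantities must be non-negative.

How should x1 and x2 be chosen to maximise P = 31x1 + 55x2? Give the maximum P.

x1 = 19/4, x2 = 16/3, maximum P = 5287/12

Extreme points and P = 31x1 + 55x2:
  (0, 0) → P = 0
  (0, 67/9) → P = 3685/9
  (35/4, 0) → P = 1085/4
  (19/4, 16/3) → P = 5287/12

The optimum lies where 8x1 + 6x2 = 70 and 4x1 + 9x2 = 67.
Solving simultaneously gives x1 = 19/4, x2 = 16/3.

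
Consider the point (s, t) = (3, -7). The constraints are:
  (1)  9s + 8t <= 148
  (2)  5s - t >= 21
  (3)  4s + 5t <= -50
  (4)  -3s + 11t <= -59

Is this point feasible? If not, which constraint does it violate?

not feasible — violates (3)

Constraint (3): 4s + 5t = -23, which is not ≤ -50. All other constraints are satisfied.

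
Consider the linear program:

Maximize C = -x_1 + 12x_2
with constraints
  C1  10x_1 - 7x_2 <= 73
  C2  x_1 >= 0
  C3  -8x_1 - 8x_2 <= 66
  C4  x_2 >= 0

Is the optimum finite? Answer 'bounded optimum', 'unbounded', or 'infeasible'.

From the feasible point (73/10, 0), moving in the direction (0, 1) keeps every constraint satisfied while C increases without bound.

unbounded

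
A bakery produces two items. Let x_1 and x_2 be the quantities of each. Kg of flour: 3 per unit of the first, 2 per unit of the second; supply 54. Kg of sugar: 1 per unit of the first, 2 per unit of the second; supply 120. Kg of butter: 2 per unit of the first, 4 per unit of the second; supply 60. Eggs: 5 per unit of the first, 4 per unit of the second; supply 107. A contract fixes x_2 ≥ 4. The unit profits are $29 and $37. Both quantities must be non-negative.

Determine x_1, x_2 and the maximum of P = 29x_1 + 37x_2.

Feasible corners and P = 29x_1 + 37x_2:
  (0, 15) → P = 555
  (0, 4) → P = 148
  (12, 9) → P = 681
  (46/3, 4) → P = 1778/3

x_1 = 12, x_2 = 9, maximum P = 681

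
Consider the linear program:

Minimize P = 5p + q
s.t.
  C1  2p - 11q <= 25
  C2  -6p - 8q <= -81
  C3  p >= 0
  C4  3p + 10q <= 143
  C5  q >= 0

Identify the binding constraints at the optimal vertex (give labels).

C2 and C3

Corner points and P = 5p + q:
  (1091/82, 6/41) → P = 5467/82
  (1823/53, 211/53) → P = 9326/53
  (0, 81/8) → P = 81/8
  (0, 143/10) → P = 143/10

The minimum is at (0, 81/8). Substituting into each constraint, equality holds for C2 and C3; the remaining constraints have slack.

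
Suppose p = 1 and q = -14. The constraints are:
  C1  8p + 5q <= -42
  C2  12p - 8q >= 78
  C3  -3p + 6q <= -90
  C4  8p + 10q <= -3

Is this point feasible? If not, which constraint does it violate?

not feasible — violates C3

Constraint C3: -3p + 6q = -87, which is not ≤ -90. All other constraints are satisfied.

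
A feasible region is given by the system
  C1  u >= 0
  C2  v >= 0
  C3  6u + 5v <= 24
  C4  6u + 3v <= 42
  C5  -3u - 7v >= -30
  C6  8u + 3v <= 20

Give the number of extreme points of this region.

5

Of the 15 pairwise boundary intersections, those satisfying every inequality are:
  (0, 0)
  (0, 30/7)
  (5/2, 0)
  (2/3, 4)
  (14/11, 36/11)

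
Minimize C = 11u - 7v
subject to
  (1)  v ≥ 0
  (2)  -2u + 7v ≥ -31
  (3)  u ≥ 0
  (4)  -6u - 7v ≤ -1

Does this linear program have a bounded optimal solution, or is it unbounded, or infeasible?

unbounded

From the feasible point (31/2, 0), moving in the direction (0, 1) keeps every constraint satisfied while C decreases without bound.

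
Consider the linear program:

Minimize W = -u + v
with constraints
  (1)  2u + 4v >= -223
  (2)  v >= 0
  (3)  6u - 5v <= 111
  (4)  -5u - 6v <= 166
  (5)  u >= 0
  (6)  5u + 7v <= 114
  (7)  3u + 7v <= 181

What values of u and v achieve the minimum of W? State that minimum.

Feasible corners and W = -u + v:
  (37/2, 0) → W = -37/2
  (0, 0) → W = 0
  (1347/67, 129/67) → W = -1218/67
  (0, 114/7) → W = 114/7

The binding constraints are v = 0 and 6u - 5v = 111.
Solving simultaneously gives u = 37/2, v = 0.

u = 37/2, v = 0, minimum W = -37/2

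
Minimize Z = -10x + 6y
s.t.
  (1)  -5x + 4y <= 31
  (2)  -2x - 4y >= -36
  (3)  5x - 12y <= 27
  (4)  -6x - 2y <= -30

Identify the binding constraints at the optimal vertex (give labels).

(2) and (3)

Extreme points and Z = -10x + 6y:
  (135/11, 63/22) → Z = -1161/11
  (12/5, 39/5) → Z = 114/5
  (207/41, -6/41) → Z = -2106/41

The minimum is at (135/11, 63/22). Substituting into each constraint, equality holds for (2) and (3); the remaining constraints have slack.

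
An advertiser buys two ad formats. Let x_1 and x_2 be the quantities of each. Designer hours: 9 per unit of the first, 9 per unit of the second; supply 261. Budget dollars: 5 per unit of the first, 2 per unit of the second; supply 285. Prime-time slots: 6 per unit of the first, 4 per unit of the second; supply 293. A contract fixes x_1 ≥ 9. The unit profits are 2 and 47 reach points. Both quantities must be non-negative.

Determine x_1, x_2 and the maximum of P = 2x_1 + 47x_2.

x_1 = 9, x_2 = 20, maximum P = 958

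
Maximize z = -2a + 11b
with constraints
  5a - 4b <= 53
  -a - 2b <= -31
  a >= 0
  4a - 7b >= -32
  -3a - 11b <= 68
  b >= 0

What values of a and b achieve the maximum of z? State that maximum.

Feasible corners and z = -2a + 11b:
  (115/7, 51/7) → z = 331/7
  (499/19, 372/19) → z = 3094/19
  (51/5, 52/5) → z = 94

a = 499/19, b = 372/19, maximum z = 3094/19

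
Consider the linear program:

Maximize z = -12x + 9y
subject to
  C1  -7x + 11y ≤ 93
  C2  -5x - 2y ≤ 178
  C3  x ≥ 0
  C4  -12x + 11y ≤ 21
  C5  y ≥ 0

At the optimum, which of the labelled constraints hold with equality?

C3 and C4

Vertices and z = -12x + 9y:
  (72/5, 969/55) → z = -783/55
  (0, 21/11) → z = 189/11
  (0, 0) → z = 0
The feasible region is unbounded (it extends along (11, 7), (1, 0)), but z strictly decreases along every unbounded feasible direction, so there is no improving ray and the maximum is attained at a vertex.

The maximum is at (0, 21/11). Substituting into each constraint, equality holds for C3 and C4; the remaining constraints have slack.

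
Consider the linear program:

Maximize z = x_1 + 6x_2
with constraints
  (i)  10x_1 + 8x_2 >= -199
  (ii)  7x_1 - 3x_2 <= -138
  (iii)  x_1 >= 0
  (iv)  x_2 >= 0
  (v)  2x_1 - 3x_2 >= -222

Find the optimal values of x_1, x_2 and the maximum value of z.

Vertices and z = x_1 + 6x_2:
  (0, 46) → z = 276
  (84/5, 426/5) → z = 528
  (0, 74) → z = 444

The binding constraints are 7x_1 - 3x_2 = -138 and 2x_1 - 3x_2 = -222.
Solving simultaneously gives x_1 = 84/5, x_2 = 426/5.

x_1 = 84/5, x_2 = 426/5, maximum z = 528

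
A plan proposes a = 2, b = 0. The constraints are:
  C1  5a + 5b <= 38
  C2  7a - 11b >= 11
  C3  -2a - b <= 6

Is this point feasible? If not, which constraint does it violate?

C1: 10 ≤ 38 ✓
C2: 14 ≥ 11 ✓
C3: -4 ≤ 6 ✓

feasible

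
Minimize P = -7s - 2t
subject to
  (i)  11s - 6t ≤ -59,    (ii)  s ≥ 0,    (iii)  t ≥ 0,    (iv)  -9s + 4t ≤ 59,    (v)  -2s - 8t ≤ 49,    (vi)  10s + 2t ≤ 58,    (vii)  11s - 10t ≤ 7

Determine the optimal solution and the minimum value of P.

s = 57/29, t = 556/29, minimum P = -1511/29

Extreme points and P = -7s - 2t:
  (0, 59/6) → P = -59/3
  (115/41, 614/41) → P = -2033/41
  (0, 59/4) → P = -59/2
  (57/29, 556/29) → P = -1511/29

The binding constraints are -9s + 4t = 59 and 10s + 2t = 58.
Solving simultaneously gives s = 57/29, t = 556/29.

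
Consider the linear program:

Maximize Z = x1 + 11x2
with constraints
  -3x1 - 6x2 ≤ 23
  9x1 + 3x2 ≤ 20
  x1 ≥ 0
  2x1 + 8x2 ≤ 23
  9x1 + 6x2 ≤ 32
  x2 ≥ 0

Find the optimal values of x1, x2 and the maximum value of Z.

Corner points and Z = x1 + 11x2:
  (91/66, 167/66) → Z = 964/33
  (20/9, 0) → Z = 20/9
  (0, 23/8) → Z = 253/8
  (0, 0) → Z = 0

x1 = 0, x2 = 23/8, maximum Z = 253/8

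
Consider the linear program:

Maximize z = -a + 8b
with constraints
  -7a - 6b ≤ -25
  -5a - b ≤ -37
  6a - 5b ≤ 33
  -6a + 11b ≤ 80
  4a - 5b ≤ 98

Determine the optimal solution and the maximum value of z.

Extreme points and z = -a + 8b:
  (218/31, 57/31) → z = 238/31
  (327/61, 622/61) → z = 4649/61
  (763/36, 113/6) → z = 4661/36

a = 763/36, b = 113/6, maximum z = 4661/36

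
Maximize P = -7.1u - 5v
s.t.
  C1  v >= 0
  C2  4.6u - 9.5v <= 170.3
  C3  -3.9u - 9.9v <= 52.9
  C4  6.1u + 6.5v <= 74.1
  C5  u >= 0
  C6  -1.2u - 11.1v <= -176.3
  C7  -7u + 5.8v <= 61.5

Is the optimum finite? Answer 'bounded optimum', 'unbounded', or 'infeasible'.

The boundaries v = 0 and 6.1u + 6.5v = 74.1 meet at (741/61, 0), but that point violates -1.2u - 11.1v ≤ -176.3. Every candidate vertex is excluded by some other constraint, so the feasible region is empty.

infeasible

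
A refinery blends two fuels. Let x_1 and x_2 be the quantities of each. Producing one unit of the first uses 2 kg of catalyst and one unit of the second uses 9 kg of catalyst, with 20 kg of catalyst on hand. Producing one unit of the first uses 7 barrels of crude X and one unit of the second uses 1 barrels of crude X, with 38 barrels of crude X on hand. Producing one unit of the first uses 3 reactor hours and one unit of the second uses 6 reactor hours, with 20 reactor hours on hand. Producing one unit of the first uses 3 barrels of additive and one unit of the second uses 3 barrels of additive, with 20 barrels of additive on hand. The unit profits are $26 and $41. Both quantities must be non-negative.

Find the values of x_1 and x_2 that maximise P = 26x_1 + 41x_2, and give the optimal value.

Vertices and P = 26x_1 + 41x_2:
  (0, 0) → P = 0
  (0, 20/9) → P = 820/9
  (38/7, 0) → P = 988/7
  (4, 4/3) → P = 476/3
  (16/3, 2/3) → P = 166

The binding constraints are 7x_1 + x_2 = 38 and 3x_1 + 6x_2 = 20.
Solving simultaneously gives x_1 = 16/3, x_2 = 2/3.

x_1 = 16/3, x_2 = 2/3, maximum P = 166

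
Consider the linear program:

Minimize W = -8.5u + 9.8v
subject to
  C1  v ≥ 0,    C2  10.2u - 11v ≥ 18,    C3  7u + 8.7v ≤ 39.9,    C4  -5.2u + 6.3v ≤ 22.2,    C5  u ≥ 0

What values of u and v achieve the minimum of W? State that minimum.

u = 5.7, v = 0, minimum W = -48.45

Feasible corners and W = -8.5u + 9.8v:
  (30/17, 0) → W = -15
  (57/10, 0) → W = -969/20
  (29775/8287, 14049/8287) → W = -1154073/82870

The optimum lies where v = 0 and 7u + 8.7v = 39.9.
Solving simultaneously gives u = 57/10, v = 0.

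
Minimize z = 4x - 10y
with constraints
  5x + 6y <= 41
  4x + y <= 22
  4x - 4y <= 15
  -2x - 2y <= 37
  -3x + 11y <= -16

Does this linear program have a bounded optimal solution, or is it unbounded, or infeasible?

bounded optimum

Feasible corners and z = 4x - 10y:
  (-59/8, -89/8) → z = 327/4
  (101/32, -19/32) → z = 297/16
  (-375/28, -143/28) → z = -5/2
The feasible region has finitely many vertices and no improving ray; the minimum is -5/2 at (-375/28, -143/28).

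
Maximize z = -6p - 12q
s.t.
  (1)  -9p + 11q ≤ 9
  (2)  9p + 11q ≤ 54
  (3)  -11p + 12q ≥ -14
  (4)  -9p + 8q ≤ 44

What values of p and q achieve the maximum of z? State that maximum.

p = -32, q = -61/2, maximum z = 558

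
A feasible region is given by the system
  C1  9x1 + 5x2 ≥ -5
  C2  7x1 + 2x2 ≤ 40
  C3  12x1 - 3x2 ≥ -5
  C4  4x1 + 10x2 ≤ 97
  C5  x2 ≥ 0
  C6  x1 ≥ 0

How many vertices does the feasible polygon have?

Pairwise boundary intersections that survive every other constraint:
  (103/31, 519/62)
  (40/7, 0)
  (241/132, 296/33)
  (0, 5/3)
  (0, 0)

5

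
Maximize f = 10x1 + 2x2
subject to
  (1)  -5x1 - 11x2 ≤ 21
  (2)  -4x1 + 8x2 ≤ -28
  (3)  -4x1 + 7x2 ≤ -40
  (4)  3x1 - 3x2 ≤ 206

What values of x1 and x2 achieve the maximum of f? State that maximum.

x1 = 391/3, x2 = 185/3, maximum f = 4280/3

Vertices and f = 10x1 + 2x2:
  (293/79, -284/79) → f = 2362/79
  (2203/48, -1093/48) → f = 4961/12
  (31, 12) → f = 334
  (391/3, 185/3) → f = 4280/3

The optimum lies where -4x1 + 8x2 = -28 and 3x1 - 3x2 = 206.
Solving simultaneously gives x1 = 391/3, x2 = 185/3.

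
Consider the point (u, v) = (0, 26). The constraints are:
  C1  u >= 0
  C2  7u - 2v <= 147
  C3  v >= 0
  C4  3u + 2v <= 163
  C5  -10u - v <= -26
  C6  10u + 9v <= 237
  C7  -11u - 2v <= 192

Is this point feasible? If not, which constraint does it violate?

C1: 0 ≥ 0 ✓
C2: -52 ≤ 147 ✓
C3: 26 ≥ 0 ✓
C4: 52 ≤ 163 ✓
C5: -26 ≤ -26 ✓
C6: 234 ≤ 237 ✓
C7: -52 ≤ 192 ✓

feasible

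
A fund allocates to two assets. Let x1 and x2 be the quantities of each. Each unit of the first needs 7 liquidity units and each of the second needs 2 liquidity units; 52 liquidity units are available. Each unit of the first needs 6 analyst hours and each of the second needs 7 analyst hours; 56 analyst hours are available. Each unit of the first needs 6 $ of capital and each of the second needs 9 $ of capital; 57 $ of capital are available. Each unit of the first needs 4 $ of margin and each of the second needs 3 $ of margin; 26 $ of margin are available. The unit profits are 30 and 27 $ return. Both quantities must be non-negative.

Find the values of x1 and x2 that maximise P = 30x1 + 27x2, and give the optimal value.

x1 = 7/2, x2 = 4, maximum P = 213

Extreme points and P = 30x1 + 27x2:
  (0, 0) → P = 0
  (0, 19/3) → P = 171
  (13/2, 0) → P = 195
  (7/2, 4) → P = 213

The optimum lies where 6x1 + 9x2 = 57 and 4x1 + 3x2 = 26.
Solving simultaneously gives x1 = 7/2, x2 = 4.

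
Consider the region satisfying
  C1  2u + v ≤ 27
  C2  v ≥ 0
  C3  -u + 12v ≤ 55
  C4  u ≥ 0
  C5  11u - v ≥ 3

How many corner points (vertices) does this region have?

4

Of the 10 pairwise boundary intersections, those satisfying every inequality are:
  (27/2, 0)
  (269/25, 137/25)
  (3/11, 0)
  (91/131, 608/131)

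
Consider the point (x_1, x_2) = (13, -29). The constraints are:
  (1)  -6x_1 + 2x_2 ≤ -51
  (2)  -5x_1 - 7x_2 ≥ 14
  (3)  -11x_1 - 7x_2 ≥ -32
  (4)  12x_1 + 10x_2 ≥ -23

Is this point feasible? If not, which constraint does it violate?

Constraint (4): 12x_1 + 10x_2 = -134, which is not ≥ -23. All other constraints are satisfied.

not feasible — violates (4)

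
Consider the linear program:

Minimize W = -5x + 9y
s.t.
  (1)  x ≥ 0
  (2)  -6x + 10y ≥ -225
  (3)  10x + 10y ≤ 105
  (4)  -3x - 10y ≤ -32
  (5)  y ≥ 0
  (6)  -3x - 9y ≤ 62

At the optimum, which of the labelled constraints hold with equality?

Vertices and W = -5x + 9y:
  (0, 21/2) → W = 189/2
  (0, 16/5) → W = 144/5
  (73/7, 1/14) → W = -103/2

The minimum is at (73/7, 1/14). Substituting into each constraint, equality holds for (3) and (4); the remaining constraints have slack.

(3) and (4)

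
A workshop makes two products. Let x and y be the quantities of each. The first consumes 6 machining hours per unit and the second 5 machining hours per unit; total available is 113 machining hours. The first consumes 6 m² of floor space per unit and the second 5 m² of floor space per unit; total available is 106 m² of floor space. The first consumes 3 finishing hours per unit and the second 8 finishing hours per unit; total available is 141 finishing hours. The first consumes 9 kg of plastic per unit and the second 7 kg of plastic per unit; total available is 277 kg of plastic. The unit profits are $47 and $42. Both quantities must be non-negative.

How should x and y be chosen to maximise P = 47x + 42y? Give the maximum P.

x = 13/3, y = 16, maximum P = 2627/3

At the optimal vertex, 6x + 5y = 106 and 3x + 8y = 141.
Solving simultaneously gives x = 13/3, y = 16.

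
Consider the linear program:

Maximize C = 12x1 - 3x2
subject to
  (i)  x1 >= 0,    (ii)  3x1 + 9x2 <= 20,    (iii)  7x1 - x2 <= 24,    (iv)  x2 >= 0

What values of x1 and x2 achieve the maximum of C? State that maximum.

x1 = 24/7, x2 = 0, maximum C = 288/7

Vertices and C = 12x1 - 3x2:
  (0, 20/9) → C = -20/3
  (0, 0) → C = 0
  (118/33, 34/33) → C = 438/11
  (24/7, 0) → C = 288/7

The optimum lies where 7x1 - x2 = 24 and x2 = 0.
Solving simultaneously gives x1 = 24/7, x2 = 0.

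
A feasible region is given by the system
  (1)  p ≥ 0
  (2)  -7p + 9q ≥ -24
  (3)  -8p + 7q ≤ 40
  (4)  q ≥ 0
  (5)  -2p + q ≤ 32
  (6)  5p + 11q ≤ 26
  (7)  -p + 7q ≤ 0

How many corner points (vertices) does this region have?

Of the 21 pairwise boundary intersections, those satisfying every inequality are:
  (0, 0)
  (24/7, 0)
  (249/61, 31/61)
  (91/23, 13/23)

4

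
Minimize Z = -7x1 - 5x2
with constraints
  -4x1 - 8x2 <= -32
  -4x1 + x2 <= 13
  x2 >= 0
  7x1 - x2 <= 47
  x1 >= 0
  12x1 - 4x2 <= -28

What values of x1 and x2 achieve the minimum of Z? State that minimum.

x1 = 20, x2 = 93, minimum Z = -605

At the optimal vertex, -4x1 + x2 = 13 and 7x1 - x2 = 47.
Solving simultaneously gives x1 = 20, x2 = 93.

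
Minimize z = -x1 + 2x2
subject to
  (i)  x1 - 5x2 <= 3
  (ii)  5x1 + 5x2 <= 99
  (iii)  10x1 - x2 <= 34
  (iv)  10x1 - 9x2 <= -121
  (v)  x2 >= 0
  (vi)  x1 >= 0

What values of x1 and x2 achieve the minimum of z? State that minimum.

Vertices and z = -x1 + 2x2:
  (286/95, 319/19) → z = 2904/95
  (0, 99/5) → z = 198/5
  (0, 121/9) → z = 242/9

At the optimal vertex, 10x1 - 9x2 = -121 and x1 = 0.
Solving simultaneously gives x1 = 0, x2 = 121/9.

x1 = 0, x2 = 121/9, minimum z = 242/9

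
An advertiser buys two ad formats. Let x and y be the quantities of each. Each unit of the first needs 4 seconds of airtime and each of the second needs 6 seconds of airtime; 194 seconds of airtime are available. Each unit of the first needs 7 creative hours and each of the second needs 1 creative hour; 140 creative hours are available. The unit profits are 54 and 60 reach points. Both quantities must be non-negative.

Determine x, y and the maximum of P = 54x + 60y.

x = 17, y = 21, maximum P = 2178

Extreme points and P = 54x + 60y:
  (0, 0) → P = 0
  (0, 97/3) → P = 1940
  (20, 0) → P = 1080
  (17, 21) → P = 2178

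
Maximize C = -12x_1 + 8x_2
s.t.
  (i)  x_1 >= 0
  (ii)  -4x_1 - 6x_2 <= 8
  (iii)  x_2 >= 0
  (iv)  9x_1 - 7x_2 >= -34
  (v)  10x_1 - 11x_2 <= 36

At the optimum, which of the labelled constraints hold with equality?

(i) and (iv)

Extreme points and C = -12x_1 + 8x_2:
  (0, 0) → C = 0
  (0, 34/7) → C = 272/7
  (18/5, 0) → C = -216/5
The feasible region is unbounded (it extends along (11, 10), (7, 9)), but C strictly decreases along every unbounded feasible direction, so there is no improving ray and the maximum is attained at a vertex.

The maximum is at (0, 34/7). Substituting into each constraint, equality holds for (i) and (iv); the remaining constraints have slack.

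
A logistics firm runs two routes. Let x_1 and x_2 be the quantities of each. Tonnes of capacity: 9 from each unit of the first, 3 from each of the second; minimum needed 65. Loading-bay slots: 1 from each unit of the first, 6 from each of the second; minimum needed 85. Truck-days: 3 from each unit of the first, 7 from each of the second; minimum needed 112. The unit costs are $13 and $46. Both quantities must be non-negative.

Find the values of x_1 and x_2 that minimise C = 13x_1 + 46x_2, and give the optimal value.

x_1 = 7, x_2 = 13, minimum C = 689

Feasible corners and C = 13x_1 + 46x_2:
  (0, 65/3) → C = 2990/3
  (85, 0) → C = 1105
  (119/54, 271/18) → C = 38945/54
  (7, 13) → C = 689
The feasible region is unbounded (it extends along (0, 1), (1, 0)), but C strictly increases along every unbounded feasible direction, so there is no improving ray and the minimum is attained at a vertex.

The binding constraints are x_1 + 6x_2 = 85 and 3x_1 + 7x_2 = 112.
Solving simultaneously gives x_1 = 7, x_2 = 13.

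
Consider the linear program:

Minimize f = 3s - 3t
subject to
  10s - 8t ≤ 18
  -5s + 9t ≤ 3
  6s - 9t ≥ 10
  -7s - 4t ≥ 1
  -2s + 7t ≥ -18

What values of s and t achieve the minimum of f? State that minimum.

Extreme points and f = 3s - 3t:
  (2/3, -17/12) → f = 25/4
  (-1/3, -8/3) → f = 7
  (31/87, -76/87) → f = 107/29
  (-23/6, -11/3) → f = -1/2

At the optimal vertex, 6s - 9t = 10 and -2s + 7t = -18.
Solving simultaneously gives s = -23/6, t = -11/3.

s = -23/6, t = -11/3, minimum f = -1/2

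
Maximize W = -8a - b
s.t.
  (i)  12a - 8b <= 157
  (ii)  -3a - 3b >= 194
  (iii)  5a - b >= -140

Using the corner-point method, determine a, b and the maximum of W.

a = -1277/28, b = -2465/28, maximum W = 12681/28

Vertices and W = -8a - b:
  (-1081/60, -933/20) → W = 11447/60
  (-1277/28, -2465/28) → W = 12681/28
  (-307/9, -275/9) → W = 2731/9

The binding constraints are 12a - 8b = 157 and 5a - b = -140.
Solving simultaneously gives a = -1277/28, b = -2465/28.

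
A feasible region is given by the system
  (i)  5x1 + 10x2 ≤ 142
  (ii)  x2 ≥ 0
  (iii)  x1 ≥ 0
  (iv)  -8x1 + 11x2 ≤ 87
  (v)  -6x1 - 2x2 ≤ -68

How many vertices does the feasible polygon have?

Pairwise boundary intersections that survive every other constraint:
  (142/5, 0)
  (198/25, 256/25)
  (34/3, 0)

3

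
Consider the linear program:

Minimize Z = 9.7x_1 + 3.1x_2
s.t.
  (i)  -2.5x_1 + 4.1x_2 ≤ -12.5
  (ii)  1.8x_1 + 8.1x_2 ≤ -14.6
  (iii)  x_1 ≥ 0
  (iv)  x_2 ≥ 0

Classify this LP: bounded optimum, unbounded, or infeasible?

infeasible

The boundaries -2.5x_1 + 4.1x_2 = -12.5 and 1.8x_1 + 8.1x_2 = -14.6 meet at (4139/2763, -5900/2763), but that point violates x_2 ≥ 0. Every candidate vertex is excluded by some other constraint, so the feasible region is empty.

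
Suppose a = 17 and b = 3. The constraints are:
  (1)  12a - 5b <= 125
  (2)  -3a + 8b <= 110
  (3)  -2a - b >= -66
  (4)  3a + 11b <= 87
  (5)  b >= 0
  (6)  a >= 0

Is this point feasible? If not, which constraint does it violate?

Constraint (1): 12a - 5b = 189, which is not ≤ 125. All other constraints are satisfied.

not feasible — violates (1)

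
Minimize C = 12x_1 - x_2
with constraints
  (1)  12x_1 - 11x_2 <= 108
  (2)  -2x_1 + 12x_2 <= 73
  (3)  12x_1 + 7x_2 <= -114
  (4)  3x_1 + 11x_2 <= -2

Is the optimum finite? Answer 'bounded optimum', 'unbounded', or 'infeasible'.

From the feasible point (-83/36, -37/3), moving in the direction (-11, -12) keeps every constraint satisfied while C decreases without bound.

unbounded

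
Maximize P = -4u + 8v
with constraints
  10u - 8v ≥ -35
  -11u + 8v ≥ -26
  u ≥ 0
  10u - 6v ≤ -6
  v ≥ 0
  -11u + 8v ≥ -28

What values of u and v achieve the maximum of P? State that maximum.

u = 81/10, v = 29/2, maximum P = 418/5

Feasible corners and P = -4u + 8v:
  (0, 35/8) → P = 35
  (81/10, 29/2) → P = 418/5
  (0, 1) → P = 8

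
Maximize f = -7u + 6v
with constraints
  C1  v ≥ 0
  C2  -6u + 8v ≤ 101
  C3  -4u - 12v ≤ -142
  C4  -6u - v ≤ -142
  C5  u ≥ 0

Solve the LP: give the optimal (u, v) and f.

Feasible corners and f = -7u + 6v:
  (71/2, 0) → f = -497/2
  (115/6, 27) → f = 167/6
  (781/34, 71/17) → f = -4615/34
The feasible region is unbounded (it extends along (4, 3), (1, 0)), but f strictly decreases along every unbounded feasible direction, so there is no improving ray and the maximum is attained at a vertex.

The optimum lies where -6u + 8v = 101 and -6u - v = -142.
Solving simultaneously gives u = 115/6, v = 27.

u = 115/6, v = 27, maximum f = 167/6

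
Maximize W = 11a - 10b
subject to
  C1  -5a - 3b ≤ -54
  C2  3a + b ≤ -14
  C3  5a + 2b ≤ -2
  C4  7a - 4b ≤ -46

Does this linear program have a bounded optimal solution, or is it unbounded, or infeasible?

bounded optimum

Corner points and W = 11a - 10b:
  (-24, 58) → W = -844
  (-26, 64) → W = -926
The feasible region has finitely many vertices and no improving ray; the maximum is -844 at (-24, 58).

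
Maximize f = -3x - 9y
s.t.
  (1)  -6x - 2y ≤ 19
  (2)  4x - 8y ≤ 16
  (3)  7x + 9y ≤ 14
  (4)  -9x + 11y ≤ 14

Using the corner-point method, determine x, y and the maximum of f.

Vertices and f = -3x - 9y:
  (-15/7, -43/14) → f = 477/14
  (-79/28, -29/28) → f = 249/14
  (64/23, -14/23) → f = -66/23
  (14/79, 112/79) → f = -1050/79

x = -15/7, y = -43/14, maximum f = 477/14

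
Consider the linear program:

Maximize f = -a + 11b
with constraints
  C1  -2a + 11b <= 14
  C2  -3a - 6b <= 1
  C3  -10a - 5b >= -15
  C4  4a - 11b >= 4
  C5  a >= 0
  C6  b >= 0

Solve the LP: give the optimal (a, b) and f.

Corner points and f = -a + 11b:
  (37/26, 2/13) → f = 7/26
  (3/2, 0) → f = -3/2
  (1, 0) → f = -1

a = 37/26, b = 2/13, maximum f = 7/26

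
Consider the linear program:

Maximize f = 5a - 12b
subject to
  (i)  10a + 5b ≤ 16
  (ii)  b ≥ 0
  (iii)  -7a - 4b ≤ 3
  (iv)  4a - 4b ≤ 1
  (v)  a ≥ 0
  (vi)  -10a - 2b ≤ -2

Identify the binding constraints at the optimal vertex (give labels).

(ii) and (iv)

Feasible corners and f = 5a - 12b:
  (23/20, 9/10) → f = -101/20
  (0, 16/5) → f = -192/5
  (1/4, 0) → f = 5/4
  (1/5, 0) → f = 1
  (0, 1) → f = -12

The maximum is at (1/4, 0). Substituting into each constraint, equality holds for (ii) and (iv); the remaining constraints have slack.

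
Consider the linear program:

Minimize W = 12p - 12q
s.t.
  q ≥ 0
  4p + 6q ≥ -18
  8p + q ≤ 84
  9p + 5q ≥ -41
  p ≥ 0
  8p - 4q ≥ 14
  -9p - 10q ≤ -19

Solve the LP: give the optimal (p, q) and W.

p = 35/4, q = 14, minimum W = -63

Feasible corners and W = 12p - 12q:
  (21/2, 0) → W = 126
  (19/9, 0) → W = 76/3
  (35/4, 14) → W = -63
  (54/29, 13/58) → W = 570/29

The binding constraints are 8p + q = 84 and 8p - 4q = 14.
Solving simultaneously gives p = 35/4, q = 14.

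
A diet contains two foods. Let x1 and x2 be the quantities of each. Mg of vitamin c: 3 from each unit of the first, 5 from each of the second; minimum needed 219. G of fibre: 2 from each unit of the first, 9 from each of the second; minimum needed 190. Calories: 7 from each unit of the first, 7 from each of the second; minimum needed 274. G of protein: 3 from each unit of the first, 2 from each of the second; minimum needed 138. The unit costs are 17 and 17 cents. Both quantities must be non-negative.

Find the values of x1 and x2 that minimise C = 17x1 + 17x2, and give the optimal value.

x1 = 28, x2 = 27, minimum C = 935

Extreme points and C = 17x1 + 17x2:
  (0, 69) → C = 1173
  (95, 0) → C = 1615
  (1021/17, 132/17) → C = 1153
  (28, 27) → C = 935
The feasible region is unbounded (it extends along (0, 1), (1, 0)), but C strictly increases along every unbounded feasible direction, so there is no improving ray and the minimum is attained at a vertex.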